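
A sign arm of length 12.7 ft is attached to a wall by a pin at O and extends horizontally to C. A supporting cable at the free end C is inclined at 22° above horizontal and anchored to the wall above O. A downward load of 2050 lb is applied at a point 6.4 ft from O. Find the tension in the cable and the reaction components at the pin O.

ΣM about O: T·sin22°·12.7 − 2050·6.4 = 0 → T = 13120/(12.7·0.374607) = 2757.75 ≈ 2758 lb.
ΣF_x = 0: O_x − T·cos22° = 0 → O_x = 2757.75 × 0.927184 = 2557 lb.
ΣF_y = 0: O_y + T·sin22° − 2050 = 0 → O_y = 2050 − 2757.75 × 0.374607 = 1017 lb.

T = 2758 lb, O_x = 2557 lb, O_y = 1017 lb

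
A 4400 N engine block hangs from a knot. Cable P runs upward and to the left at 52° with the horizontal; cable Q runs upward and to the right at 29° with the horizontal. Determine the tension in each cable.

T_P = 3896 N, T_Q = 2743 N

ΣF_x = 0: −T_P·cos52° + T_Q·cos29° = 0 → T_Q = 0.703919·T_P.
ΣF_y = 0: T_P·sin52° + T_Q·sin29° = 4400.
Substitute: T_P·(0.788011 + 0.703919·0.48481) = 4400 → T_P = 3896.29 ≈ 3896 N.
Then T_Q = 0.703919 × 3896.29 = 2743 N.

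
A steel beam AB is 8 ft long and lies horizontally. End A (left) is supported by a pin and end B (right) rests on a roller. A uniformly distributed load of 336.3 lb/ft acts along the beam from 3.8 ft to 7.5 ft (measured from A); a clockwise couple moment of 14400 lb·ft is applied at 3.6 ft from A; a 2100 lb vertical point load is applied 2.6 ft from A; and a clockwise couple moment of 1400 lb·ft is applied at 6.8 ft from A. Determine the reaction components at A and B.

A_x = 0, A_y = -192.0 lb, B_y = 3536 lb

Resultant of the distributed load: 336.3 × 3.7 = 1244.31 lb at 5.65 ft from A.
ΣM about A: B_y·8 − (336.3·3.7)·5.65 − 14400 − 2100·2.6 − 1400 = 0 → B_y = 28290.3515/8 = 3536.29 ≈ 3536 lb.
ΣF_y = 0: A_y + 3536.29 − 336.3·3.7 − 2100 = 0 → A_y = -192.0 lb.
ΣF_x = 0: no horizontal applied forces, so A_x = 0.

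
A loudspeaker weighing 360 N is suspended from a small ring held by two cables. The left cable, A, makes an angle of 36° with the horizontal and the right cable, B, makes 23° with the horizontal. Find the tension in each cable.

ΣF_x = 0: −T_A·cos36° + T_B·cos23° = 0 → T_B = 0.878884·T_A.
ΣF_y = 0: T_A·sin36° + T_B·sin23° = 360.
Substitute: T_A·(0.587785 + 0.878884·0.390731) = 360 → T_A = 386.601 ≈ 386.6 N.
Then T_B = 0.878884 × 386.601 = 339.8 N.

T_A = 386.6 N, T_B = 339.8 N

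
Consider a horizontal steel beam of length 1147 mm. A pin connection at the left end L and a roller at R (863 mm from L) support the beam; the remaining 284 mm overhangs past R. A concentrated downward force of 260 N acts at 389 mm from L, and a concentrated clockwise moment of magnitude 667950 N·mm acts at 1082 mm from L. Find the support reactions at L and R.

Taking moments about L: R_y·863 − 260·389 − 667950 = 0 → R_y = 769090/863 = 891.182 ≈ 891.2 N.
ΣF_y = 0: L_y + 891.182 − 260 = 0 → L_y = -631.2 N.
ΣF_x = 0: no horizontal applied forces, so L_x = 0.

L_x = 0, L_y = -631.2 N, R_y = 891.2 N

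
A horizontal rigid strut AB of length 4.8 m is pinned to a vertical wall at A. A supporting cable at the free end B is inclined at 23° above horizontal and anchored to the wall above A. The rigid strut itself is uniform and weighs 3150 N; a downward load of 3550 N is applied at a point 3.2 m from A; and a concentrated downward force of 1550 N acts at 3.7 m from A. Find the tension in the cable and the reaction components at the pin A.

ΣM about A: T·sin23°·4.8 − 3150·2.4 − 3550·3.2 − 1550·3.7 = 0 → T = 24655/(4.8·0.390731) = 13145.8 ≈ 13150 N.
ΣF_x = 0: A_x − T·cos23° = 0 → A_x = 13145.8 × 0.920505 = 12100 N.
ΣF_y = 0: A_y + T·sin23° − 3150 − 3550 − 1550 = 0 → A_y = 8250 − 13145.8 × 0.390731 = 3114 N.

T = 13150 N, A_x = 12100 N, A_y = 3114 N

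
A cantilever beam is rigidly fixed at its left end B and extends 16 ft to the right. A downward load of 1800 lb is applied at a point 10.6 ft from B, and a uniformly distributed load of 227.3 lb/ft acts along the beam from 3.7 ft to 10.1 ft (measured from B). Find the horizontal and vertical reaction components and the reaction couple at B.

B_x = 0, B_y = 3255 lb, M_B = 29120 lb·ft

Resultant of the distributed load: 227.3 × 6.4 = 1454.72 lb at 6.9 ft from B.
ΣF_x = 0: B_x = 0.
ΣF_y = 0: B_y − 1800 − 227.3·6.4 = 0 → B_y = 3255 lb.
ΣM about B: M_B − 1800·10.6 − (227.3·6.4)·6.9 = 0 → M_B = 29120 lb·ft.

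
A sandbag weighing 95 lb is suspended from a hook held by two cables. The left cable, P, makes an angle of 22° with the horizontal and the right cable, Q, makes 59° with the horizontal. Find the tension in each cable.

T_P = 49.54 lb, T_Q = 89.18 lb

ΣF_x = 0: −T_P·cos22° + T_Q·cos59° = 0 → T_Q = 1.80022·T_P.
ΣF_y = 0: T_P·sin22° + T_Q·sin59° = 95.
Substitute: T_P·(0.374607 + 1.80022·0.857167) = 95 → T_P = 49.5386 ≈ 49.54 lb.
Then T_Q = 1.80022 × 49.5386 = 89.18 lb.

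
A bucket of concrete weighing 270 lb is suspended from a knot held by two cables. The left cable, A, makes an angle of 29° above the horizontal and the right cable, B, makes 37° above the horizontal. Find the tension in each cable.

T_A = 236.0 lb, T_B = 258.5 lb

ΣF_x = 0: −T_A·cos29° + T_B·cos37° = 0 → T_B = 1.09514·T_A.
ΣF_y = 0: T_A·sin29° + T_B·sin37° = 270.
Substitute: T_A·(0.48481 + 1.09514·0.601815) = 270 → T_A = 236.038 ≈ 236.0 lb.
Then T_B = 1.09514 × 236.038 = 258.5 lb.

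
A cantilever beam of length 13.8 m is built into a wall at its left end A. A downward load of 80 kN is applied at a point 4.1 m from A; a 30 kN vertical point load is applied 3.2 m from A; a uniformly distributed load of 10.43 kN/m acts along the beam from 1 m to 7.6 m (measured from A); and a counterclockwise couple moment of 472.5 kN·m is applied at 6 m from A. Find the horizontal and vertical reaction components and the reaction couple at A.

A_x = 0, A_y = 178.8 kN, M_A = 247.5 kN·m

Resultant of the distributed load: 10.43 × 6.6 = 68.838 kN at 4.3 m from A.
ΣF_x = 0: A_x = 0.
ΣF_y = 0: A_y − 80 − 30 − 10.43·6.6 = 0 → A_y = 178.8 kN.
ΣM about A: M_A − 80·4.1 − 30·3.2 − (10.43·6.6)·4.3 + 472.5 = 0 → M_A = 247.5 kN·m.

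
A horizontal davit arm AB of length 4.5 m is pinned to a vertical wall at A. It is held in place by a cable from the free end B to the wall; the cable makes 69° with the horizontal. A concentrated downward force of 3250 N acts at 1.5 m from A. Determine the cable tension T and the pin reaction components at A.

T = 1160 N, A_x = 415.9 N, A_y = 2167 N

ΣM about A: T·sin69°·4.5 − 3250·1.5 = 0 → T = 4875/(4.5·0.93358) = 1160.41 ≈ 1160 N.
ΣF_x = 0: A_x − T·cos69° = 0 → A_x = 1160.41 × 0.358368 = 415.9 N.
ΣF_y = 0: A_y + T·sin69° − 3250 = 0 → A_y = 3250 − 1160.41 × 0.93358 = 2167 N.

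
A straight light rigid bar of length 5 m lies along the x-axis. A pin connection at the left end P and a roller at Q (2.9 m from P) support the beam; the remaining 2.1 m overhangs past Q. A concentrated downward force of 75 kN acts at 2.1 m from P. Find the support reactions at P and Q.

Taking moments about P: Q_y·2.9 − 75·2.1 = 0 → Q_y = 157.5/2.9 = 54.3103 ≈ 54.31 kN.
ΣF_y = 0: P_y + 54.3103 − 75 = 0 → P_y = 20.69 kN.
ΣF_x = 0: no horizontal applied forces, so P_x = 0.

P_x = 0, P_y = 20.69 kN, Q_y = 54.31 kN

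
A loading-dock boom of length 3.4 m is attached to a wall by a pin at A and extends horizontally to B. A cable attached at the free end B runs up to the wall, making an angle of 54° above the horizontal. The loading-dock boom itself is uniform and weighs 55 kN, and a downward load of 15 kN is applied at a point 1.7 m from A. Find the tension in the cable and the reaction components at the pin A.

ΣM about A: T·sin54°·3.4 − 55·1.7 − 15·1.7 = 0 → T = 119/(3.4·0.809017) = 43.2624 ≈ 43.26 kN.
ΣF_x = 0: A_x − T·cos54° = 0 → A_x = 43.2624 × 0.587785 = 25.43 kN.
ΣF_y = 0: A_y + T·sin54° − 55 − 15 = 0 → A_y = 70 − 43.2624 × 0.809017 = 35.00 kN.

T = 43.26 kN, A_x = 25.43 kN, A_y = 35.00 kN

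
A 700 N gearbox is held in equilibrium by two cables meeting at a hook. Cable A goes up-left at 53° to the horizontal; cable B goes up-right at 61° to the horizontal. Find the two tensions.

T_A = 371.5 N, T_B = 461.1 N

ΣF_x = 0: −T_A·cos53° + T_B·cos61° = 0 → T_B = 1.24134·T_A.
ΣF_y = 0: T_A·sin53° + T_B·sin61° = 700.
Substitute: T_A·(0.798636 + 1.24134·0.87462) = 700 → T_A = 371.483 ≈ 371.5 N.
Then T_B = 1.24134 × 371.483 = 461.1 N.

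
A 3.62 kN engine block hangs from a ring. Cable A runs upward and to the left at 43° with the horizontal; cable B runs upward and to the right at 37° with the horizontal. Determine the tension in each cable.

T_A = 2.936 kN, T_B = 2.688 kN

ΣF_x = 0: −T_A·cos43° + T_B·cos37° = 0 → T_B = 0.915754·T_A.
ΣF_y = 0: T_A·sin43° + T_B·sin37° = 3.62.
Substitute: T_A·(0.681998 + 0.915754·0.601815) = 3.62 → T_A = 2.93566 ≈ 2.936 kN.
Then T_B = 0.915754 × 2.93566 = 2.688 kN.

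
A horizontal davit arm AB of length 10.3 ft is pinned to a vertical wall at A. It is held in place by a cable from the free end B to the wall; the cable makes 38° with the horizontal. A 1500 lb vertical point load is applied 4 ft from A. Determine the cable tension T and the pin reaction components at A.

ΣM about A: T·sin38°·10.3 − 1500·4 = 0 → T = 6000/(10.3·0.615661) = 946.177 ≈ 946.2 lb.
ΣF_x = 0: A_x − T·cos38° = 0 → A_x = 946.177 × 0.788011 = 745.6 lb.
ΣF_y = 0: A_y + T·sin38° − 1500 = 0 → A_y = 1500 − 946.177 × 0.615661 = 917.5 lb.

T = 946.2 lb, A_x = 745.6 lb, A_y = 917.5 lb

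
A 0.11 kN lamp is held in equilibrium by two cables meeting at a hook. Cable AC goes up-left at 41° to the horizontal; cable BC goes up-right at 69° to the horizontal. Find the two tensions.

ΣF_x = 0: −T_AC·cos41° + T_BC·cos69° = 0 → T_BC = 2.10596·T_AC.
ΣF_y = 0: T_AC·sin41° + T_BC·sin69° = 0.11.
Substitute: T_AC·(0.656059 + 2.10596·0.93358) = 0.11 → T_AC = 0.0419504 ≈ 0.04195 kN.
Then T_BC = 2.10596 × 0.0419504 = 0.08835 kN.

T_AC = 0.04195 kN, T_BC = 0.08835 kN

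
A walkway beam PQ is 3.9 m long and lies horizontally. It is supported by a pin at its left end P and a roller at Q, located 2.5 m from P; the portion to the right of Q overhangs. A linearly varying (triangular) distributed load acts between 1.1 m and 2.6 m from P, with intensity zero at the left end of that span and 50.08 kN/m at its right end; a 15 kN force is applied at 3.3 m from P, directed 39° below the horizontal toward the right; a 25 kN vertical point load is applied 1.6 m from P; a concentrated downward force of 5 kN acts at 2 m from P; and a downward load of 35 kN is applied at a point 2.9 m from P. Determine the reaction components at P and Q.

P_x = -11.66 kN, P_y = 7.389 kN, Q_y = 104.6 kN

Resultant of the triangular load: ½ × 50.08 × 1.5 = 37.56 kN, acting at 2.1 m from P (one-third of the span from the peak).
ΣM about P: Q_y·2.5 − (½·50.08·1.5)·2.1 − 15·sin39°·3.3 − 25·1.6 − 5·2 − 35·2.9 = 0 → Q_y = 261.527/2.5 = 104.611 ≈ 104.6 kN.
ΣF_y = 0: P_y + 104.611 − ½·50.08·1.5 − 15·sin39° − 25 − 5 − 35 = 0 → P_y = 7.389 kN.
ΣF_x = 0: P_x + 15·cos39° = 0 → P_x = -11.66 kN.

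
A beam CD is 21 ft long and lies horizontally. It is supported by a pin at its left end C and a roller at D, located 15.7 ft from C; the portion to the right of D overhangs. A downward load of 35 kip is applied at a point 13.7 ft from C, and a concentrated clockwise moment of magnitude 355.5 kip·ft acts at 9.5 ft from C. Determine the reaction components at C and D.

C_x = 0, C_y = -18.18 kip, D_y = 53.18 kip

Moments about C: D_y·15.7 − 35·13.7 − 355.5 = 0 → D_y = 835/15.7 = 53.1847 ≈ 53.18 kip.
ΣF_y = 0: C_y + 53.1847 − 35 = 0 → C_y = -18.18 kip.
ΣF_x = 0: no horizontal applied forces, so C_x = 0.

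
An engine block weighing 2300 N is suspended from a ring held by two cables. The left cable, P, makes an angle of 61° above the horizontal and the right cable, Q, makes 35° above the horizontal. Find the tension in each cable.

T_P = 1894 N, T_Q = 1121 N

ΣF_x = 0: −T_P·cos61° + T_Q·cos35° = 0 → T_Q = 0.591843·T_P.
ΣF_y = 0: T_P·sin61° + T_Q·sin35° = 2300.
Substitute: T_P·(0.87462 + 0.591843·0.573576) = 2300 → T_P = 1894.43 ≈ 1894 N.
Then T_Q = 0.591843 × 1894.43 = 1121 N.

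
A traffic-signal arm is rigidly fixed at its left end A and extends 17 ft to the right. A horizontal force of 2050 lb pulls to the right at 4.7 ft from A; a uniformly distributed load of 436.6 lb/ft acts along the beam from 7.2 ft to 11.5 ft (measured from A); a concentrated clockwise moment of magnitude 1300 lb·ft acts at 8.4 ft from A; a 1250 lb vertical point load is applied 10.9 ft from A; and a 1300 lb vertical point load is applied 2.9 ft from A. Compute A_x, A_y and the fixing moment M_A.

Resultant of the distributed load: 436.6 × 4.3 = 1877.38 lb at 9.35 ft from A.
ΣF_x = 0: A_x + 2050 = 0 → A_x = -2050 lb.
ΣF_y = 0: A_y − 436.6·4.3 − 1250 − 1300 = 0 → A_y = 4427 lb.
ΣM about A: M_A − (436.6·4.3)·9.35 − 1300 − 1250·10.9 − 1300·2.9 = 0 → M_A = 36250 lb·ft.

A_x = -2050 lb, A_y = 4427 lb, M_A = 36250 lb·ft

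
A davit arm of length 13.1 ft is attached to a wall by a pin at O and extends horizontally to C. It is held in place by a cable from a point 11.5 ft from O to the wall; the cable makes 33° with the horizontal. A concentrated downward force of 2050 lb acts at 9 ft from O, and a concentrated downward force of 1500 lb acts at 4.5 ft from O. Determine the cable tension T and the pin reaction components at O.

ΣM about O: T·sin33°·11.5 − 2050·9 − 1500·4.5 = 0 → T = 25200/(11.5·0.544639) = 4023.41 ≈ 4023 lb.
ΣF_x = 0: O_x − T·cos33° = 0 → O_x = 4023.41 × 0.838671 = 3374 lb.
ΣF_y = 0: O_y + T·sin33° − 2050 − 1500 = 0 → O_y = 3550 − 4023.41 × 0.544639 = 1359 lb.

T = 4023 lb, O_x = 3374 lb, O_y = 1359 lb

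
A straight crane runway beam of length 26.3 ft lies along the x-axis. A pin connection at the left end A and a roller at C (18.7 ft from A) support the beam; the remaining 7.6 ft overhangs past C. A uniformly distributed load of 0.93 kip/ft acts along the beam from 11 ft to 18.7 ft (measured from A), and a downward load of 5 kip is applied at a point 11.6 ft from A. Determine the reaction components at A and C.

A_x = 0, A_y = 3.373 kip, C_y = 8.788 kip

Resultant of the distributed load: 0.93 × 7.7 = 7.161 kip at 14.85 ft from A.
ΣM about A: C_y·18.7 − (0.93·7.7)·14.85 − 5·11.6 = 0 → C_y = 164.34085/18.7 = 8.78828 ≈ 8.788 kip.
ΣF_y = 0: A_y + 8.78828 − 0.93·7.7 − 5 = 0 → A_y = 3.373 kip.
ΣF_x = 0: no horizontal applied forces, so A_x = 0.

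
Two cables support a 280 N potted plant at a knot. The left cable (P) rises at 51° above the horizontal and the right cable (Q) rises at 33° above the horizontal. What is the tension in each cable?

ΣF_x = 0: −T_P·cos51° + T_Q·cos33° = 0 → T_Q = 0.750379·T_P.
ΣF_y = 0: T_P·sin51° + T_Q·sin33° = 280.
Substitute: T_P·(0.777146 + 0.750379·0.544639) = 280 → T_P = 236.121 ≈ 236.1 N.
Then T_Q = 0.750379 × 236.121 = 177.2 N.

T_P = 236.1 N, T_Q = 177.2 N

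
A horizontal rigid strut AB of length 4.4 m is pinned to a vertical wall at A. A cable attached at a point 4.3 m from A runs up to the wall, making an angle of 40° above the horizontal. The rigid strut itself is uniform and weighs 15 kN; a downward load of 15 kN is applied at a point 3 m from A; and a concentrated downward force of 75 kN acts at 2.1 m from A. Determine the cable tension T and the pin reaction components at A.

T = 85.20 kN, A_x = 65.27 kN, A_y = 50.23 kN

ΣM about A: T·sin40°·4.3 − 15·2.2 − 15·3 − 75·2.1 = 0 → T = 235.5/(4.3·0.642788) = 85.203 ≈ 85.20 kN.
ΣF_x = 0: A_x − T·cos40° = 0 → A_x = 85.203 × 0.766044 = 65.27 kN.
ΣF_y = 0: A_y + T·sin40° − 15 − 15 − 75 = 0 → A_y = 105 − 85.203 × 0.642788 = 50.23 kN.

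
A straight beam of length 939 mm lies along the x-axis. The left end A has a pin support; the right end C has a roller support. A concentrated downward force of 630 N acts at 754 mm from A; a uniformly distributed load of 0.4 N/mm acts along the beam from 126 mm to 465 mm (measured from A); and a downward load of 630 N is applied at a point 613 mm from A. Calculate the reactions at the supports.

A_x = 0, A_y = 435.8 N, C_y = 959.8 N

Resultant of the distributed load: 0.4 × 339 = 135.6 N at 295.5 mm from A.
Moments about A: C_y·939 − 630·754 − (0.4·339)·295.5 − 630·613 = 0 → C_y = 901279.8/939 = 959.829 ≈ 959.8 N.
ΣF_y = 0: A_y + 959.829 − 630 − 0.4·339 − 630 = 0 → A_y = 435.8 N.
ΣF_x = 0: no horizontal applied forces, so A_x = 0.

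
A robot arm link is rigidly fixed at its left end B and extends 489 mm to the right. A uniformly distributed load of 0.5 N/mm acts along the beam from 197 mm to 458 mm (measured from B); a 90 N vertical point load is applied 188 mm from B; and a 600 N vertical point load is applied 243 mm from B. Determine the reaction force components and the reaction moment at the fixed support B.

Resultant of the distributed load: 0.5 × 261 = 130.5 N at 327.5 mm from B.
ΣF_x = 0: B_x = 0.
ΣF_y = 0: B_y − 0.5·261 − 90 − 600 = 0 → B_y = 820.5 N.
ΣM about B: M_B − (0.5·261)·327.5 − 90·188 − 600·243 = 0 → M_B = 205500 N·mm.

B_x = 0, B_y = 820.5 N, M_B = 205500 N·mm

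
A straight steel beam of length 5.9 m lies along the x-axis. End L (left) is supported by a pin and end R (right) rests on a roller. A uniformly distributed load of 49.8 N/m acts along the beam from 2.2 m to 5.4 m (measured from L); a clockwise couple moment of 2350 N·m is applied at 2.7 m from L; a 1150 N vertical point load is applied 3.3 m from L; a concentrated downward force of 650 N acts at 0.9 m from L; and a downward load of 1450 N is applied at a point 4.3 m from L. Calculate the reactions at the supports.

L_x = 0, L_y = 1109 N, R_y = 2300 N

Resultant of the distributed load: 49.8 × 3.2 = 159.36 N at 3.8 m from L.
ΣM about L: R_y·5.9 − (49.8·3.2)·3.8 − 2350 − 1150·3.3 − 650·0.9 − 1450·4.3 = 0 → R_y = 13570.568/5.9 = 2300.1 ≈ 2300 N.
ΣF_y = 0: L_y + 2300.1 − 49.8·3.2 − 1150 − 650 − 1450 = 0 → L_y = 1109 N.
ΣF_x = 0: no horizontal applied forces, so L_x = 0.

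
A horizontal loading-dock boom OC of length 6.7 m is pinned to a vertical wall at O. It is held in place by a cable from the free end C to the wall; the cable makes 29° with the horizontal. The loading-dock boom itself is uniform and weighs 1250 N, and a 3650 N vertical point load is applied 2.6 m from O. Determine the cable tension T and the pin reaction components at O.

ΣM about O: T·sin29°·6.7 − 1250·3.35 − 3650·2.6 = 0 → T = 13677.5/(6.7·0.48481) = 4210.76 ≈ 4211 N.
ΣF_x = 0: O_x − T·cos29° = 0 → O_x = 4210.76 × 0.87462 = 3683 N.
ΣF_y = 0: O_y + T·sin29° − 1250 − 3650 = 0 → O_y = 4900 − 4210.76 × 0.48481 = 2859 N.

T = 4211 N, O_x = 3683 N, O_y = 2859 N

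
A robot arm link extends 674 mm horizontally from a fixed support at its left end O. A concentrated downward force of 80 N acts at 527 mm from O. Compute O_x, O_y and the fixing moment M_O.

O_x = 0, O_y = 80.00 N, M_O = 42160 N·mm

ΣF_x = 0: O_x = 0.
ΣF_y = 0: O_y − 80 = 0 → O_y = 80.00 N.
ΣM about O: M_O − 80·527 = 0 → M_O = 42160 N·mm.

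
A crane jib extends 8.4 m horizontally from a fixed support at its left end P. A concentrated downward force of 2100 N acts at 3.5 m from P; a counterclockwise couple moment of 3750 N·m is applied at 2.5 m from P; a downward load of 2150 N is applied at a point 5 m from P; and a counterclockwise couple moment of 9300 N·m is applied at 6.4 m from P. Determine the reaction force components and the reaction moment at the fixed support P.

P_x = 0, P_y = 4250 N, M_P = 5050 N·m

ΣF_x = 0: P_x = 0.
ΣF_y = 0: P_y − 2100 − 2150 = 0 → P_y = 4250 N.
ΣM about P: M_P − 2100·3.5 + 3750 − 2150·5 + 9300 = 0 → M_P = 5050 N·m.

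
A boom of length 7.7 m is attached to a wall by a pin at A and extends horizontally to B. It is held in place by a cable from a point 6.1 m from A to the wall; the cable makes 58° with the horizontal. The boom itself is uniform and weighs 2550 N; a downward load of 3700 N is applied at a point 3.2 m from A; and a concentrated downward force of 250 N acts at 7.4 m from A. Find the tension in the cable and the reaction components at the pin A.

ΣM about A: T·sin58°·6.1 − 2550·3.85 − 3700·3.2 − 250·7.4 = 0 → T = 23507.5/(6.1·0.848048) = 4544.19 ≈ 4544 N.
ΣF_x = 0: A_x − T·cos58° = 0 → A_x = 4544.19 × 0.529919 = 2408 N.
ΣF_y = 0: A_y + T·sin58° − 2550 − 3700 − 250 = 0 → A_y = 6500 − 4544.19 × 0.848048 = 2646 N.

T = 4544 N, A_x = 2408 N, A_y = 2646 N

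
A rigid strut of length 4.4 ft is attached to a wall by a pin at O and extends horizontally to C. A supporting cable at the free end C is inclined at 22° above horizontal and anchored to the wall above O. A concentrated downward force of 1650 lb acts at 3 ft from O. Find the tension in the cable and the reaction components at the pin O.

T = 3003 lb, O_x = 2784 lb, O_y = 525.0 lb

ΣM about O: T·sin22°·4.4 − 1650·3 = 0 → T = 4950/(4.4·0.374607) = 3003.15 ≈ 3003 lb.
ΣF_x = 0: O_x − T·cos22° = 0 → O_x = 3003.15 × 0.927184 = 2784 lb.
ΣF_y = 0: O_y + T·sin22° − 1650 = 0 → O_y = 1650 − 3003.15 × 0.374607 = 525.0 lb.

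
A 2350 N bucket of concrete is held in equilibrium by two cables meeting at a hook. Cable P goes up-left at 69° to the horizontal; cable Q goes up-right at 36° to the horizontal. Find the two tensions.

T_P = 1968 N, T_Q = 871.9 N

ΣF_x = 0: −T_P·cos69° + T_Q·cos36° = 0 → T_Q = 0.442967·T_P.
ΣF_y = 0: T_P·sin69° + T_Q·sin36° = 2350.
Substitute: T_P·(0.93358 + 0.442967·0.587785) = 2350 → T_P = 1968.26 ≈ 1968 N.
Then T_Q = 0.442967 × 1968.26 = 871.9 N.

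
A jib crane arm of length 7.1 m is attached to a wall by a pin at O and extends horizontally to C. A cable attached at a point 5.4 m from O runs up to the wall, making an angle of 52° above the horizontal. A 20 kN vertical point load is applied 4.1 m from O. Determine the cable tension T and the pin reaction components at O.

ΣM about O: T·sin52°·5.4 − 20·4.1 = 0 → T = 82/(5.4·0.788011) = 19.2703 ≈ 19.27 kN.
ΣF_x = 0: O_x − T·cos52° = 0 → O_x = 19.2703 × 0.615661 = 11.86 kN.
ΣF_y = 0: O_y + T·sin52° − 20 = 0 → O_y = 20 − 19.2703 × 0.788011 = 4.815 kN.

T = 19.27 kN, O_x = 11.86 kN, O_y = 4.815 kN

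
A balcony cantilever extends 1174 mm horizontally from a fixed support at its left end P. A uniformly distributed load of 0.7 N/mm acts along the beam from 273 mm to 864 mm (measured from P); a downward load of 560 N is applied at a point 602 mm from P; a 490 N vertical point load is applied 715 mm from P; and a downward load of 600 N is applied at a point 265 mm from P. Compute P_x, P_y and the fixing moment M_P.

P_x = 0, P_y = 2064 N, M_P = 1082000 N·mm

Resultant of the distributed load: 0.7 × 591 = 413.7 N at 568.5 mm from P.
ΣF_x = 0: P_x = 0.
ΣF_y = 0: P_y − 0.7·591 − 560 − 490 − 600 = 0 → P_y = 2064 N.
ΣM about P: M_P − (0.7·591)·568.5 − 560·602 − 490·715 − 600·265 = 0 → M_P = 1082000 N·mm.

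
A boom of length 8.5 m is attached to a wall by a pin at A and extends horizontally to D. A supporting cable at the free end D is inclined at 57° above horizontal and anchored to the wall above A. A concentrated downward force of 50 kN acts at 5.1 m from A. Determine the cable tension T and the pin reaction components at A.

T = 35.77 kN, A_x = 19.48 kN, A_y = 20.00 kN

ΣM about A: T·sin57°·8.5 − 50·5.1 = 0 → T = 255/(8.5·0.838671) = 35.7709 ≈ 35.77 kN.
ΣF_x = 0: A_x − T·cos57° = 0 → A_x = 35.7709 × 0.544639 = 19.48 kN.
ΣF_y = 0: A_y + T·sin57° − 50 = 0 → A_y = 50 − 35.7709 × 0.838671 = 20.00 kN.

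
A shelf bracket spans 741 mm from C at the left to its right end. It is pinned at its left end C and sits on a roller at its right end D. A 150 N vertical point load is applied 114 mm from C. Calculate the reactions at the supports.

ΣM about C: D_y·741 − 150·114 = 0 → D_y = 17100/741 = 23.0769 ≈ 23.08 N.
ΣF_y = 0: C_y + 23.0769 − 150 = 0 → C_y = 126.9 N.
ΣF_x = 0: no horizontal applied forces, so C_x = 0.

C_x = 0, C_y = 126.9 N, D_y = 23.08 N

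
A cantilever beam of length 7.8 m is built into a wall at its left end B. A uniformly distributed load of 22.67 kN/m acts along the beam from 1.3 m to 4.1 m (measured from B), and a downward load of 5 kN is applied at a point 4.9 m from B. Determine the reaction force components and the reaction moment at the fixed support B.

Resultant of the distributed load: 22.67 × 2.8 = 63.476 kN at 2.7 m from B.
ΣF_x = 0: B_x = 0.
ΣF_y = 0: B_y − 22.67·2.8 − 5 = 0 → B_y = 68.48 kN.
ΣM about B: M_B − (22.67·2.8)·2.7 − 5·4.9 = 0 → M_B = 195.9 kN·m.

B_x = 0, B_y = 68.48 kN, M_B = 195.9 kN·m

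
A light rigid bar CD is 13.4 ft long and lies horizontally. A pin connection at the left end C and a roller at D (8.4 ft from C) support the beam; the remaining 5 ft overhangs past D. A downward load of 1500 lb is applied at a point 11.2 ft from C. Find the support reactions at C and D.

C_x = 0, C_y = -500.0 lb, D_y = 2000 lb

ΣM about C: D_y·8.4 − 1500·11.2 = 0 → D_y = 16800/8.4 = 2000 lb.
ΣF_y = 0: C_y + 2000 − 1500 = 0 → C_y = -500.0 lb.
ΣF_x = 0: no horizontal applied forces, so C_x = 0.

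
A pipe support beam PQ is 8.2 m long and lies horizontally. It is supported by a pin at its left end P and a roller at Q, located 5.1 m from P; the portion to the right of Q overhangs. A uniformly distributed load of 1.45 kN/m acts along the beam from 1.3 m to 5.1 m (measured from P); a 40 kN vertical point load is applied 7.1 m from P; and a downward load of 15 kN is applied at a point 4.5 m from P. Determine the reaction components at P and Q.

P_x = 0, P_y = -11.87 kN, Q_y = 72.38 kN

Resultant of the distributed load: 1.45 × 3.8 = 5.51 kN at 3.2 m from P.
Moments about P: Q_y·5.1 − (1.45·3.8)·3.2 − 40·7.1 − 15·4.5 = 0 → Q_y = 369.132/5.1 = 72.3788 ≈ 72.38 kN.
ΣF_y = 0: P_y + 72.3788 − 1.45·3.8 − 40 − 15 = 0 → P_y = -11.87 kN.
ΣF_x = 0: no horizontal applied forces, so P_x = 0.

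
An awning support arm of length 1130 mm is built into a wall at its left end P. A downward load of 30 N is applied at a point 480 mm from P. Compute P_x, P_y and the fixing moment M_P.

ΣF_x = 0: P_x = 0.
ΣF_y = 0: P_y − 30 = 0 → P_y = 30.00 N.
ΣM about P: M_P − 30·480 = 0 → M_P = 14400 N·mm.

P_x = 0, P_y = 30.00 N, M_P = 14400 N·mm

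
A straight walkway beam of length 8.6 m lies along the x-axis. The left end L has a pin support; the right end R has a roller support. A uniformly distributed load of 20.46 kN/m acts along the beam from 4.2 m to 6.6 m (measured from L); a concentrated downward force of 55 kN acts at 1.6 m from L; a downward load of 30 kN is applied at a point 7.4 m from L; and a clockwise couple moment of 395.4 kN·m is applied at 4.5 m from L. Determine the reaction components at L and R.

Resultant of the distributed load: 20.46 × 2.4 = 49.104 kN at 5.4 m from L.
Taking moments about L: R_y·8.6 − (20.46·2.4)·5.4 − 55·1.6 − 30·7.4 − 395.4 = 0 → R_y = 970.5616/8.6 = 112.856 ≈ 112.9 kN.
ΣF_y = 0: L_y + 112.856 − 20.46·2.4 − 55 − 30 = 0 → L_y = 21.25 kN.
ΣF_x = 0: no horizontal applied forces, so L_x = 0.

L_x = 0, L_y = 21.25 kN, R_y = 112.9 kN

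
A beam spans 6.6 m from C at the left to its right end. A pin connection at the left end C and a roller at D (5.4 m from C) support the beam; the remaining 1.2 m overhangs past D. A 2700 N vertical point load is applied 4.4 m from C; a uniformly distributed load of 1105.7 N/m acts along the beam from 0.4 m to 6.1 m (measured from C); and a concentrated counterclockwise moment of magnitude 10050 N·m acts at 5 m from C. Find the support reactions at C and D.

C_x = 0, C_y = 4870 N, D_y = 4132 N

Resultant of the distributed load: 1105.7 × 5.7 = 6302.49 N at 3.25 m from C.
ΣM about C: D_y·5.4 − 2700·4.4 − (1105.7·5.7)·3.25 + 10050 = 0 → D_y = 22313.0925/5.4 = 4132.05 ≈ 4132 N.
ΣF_y = 0: C_y + 4132.05 − 2700 − 1105.7·5.7 = 0 → C_y = 4870 N.
ΣF_x = 0: no horizontal applied forces, so C_x = 0.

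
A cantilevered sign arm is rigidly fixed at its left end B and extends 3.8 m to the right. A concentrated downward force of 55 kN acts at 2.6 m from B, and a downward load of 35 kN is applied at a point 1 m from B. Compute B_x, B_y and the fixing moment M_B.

B_x = 0, B_y = 90.00 kN, M_B = 178.0 kN·m

ΣF_x = 0: B_x = 0.
ΣF_y = 0: B_y − 55 − 35 = 0 → B_y = 90.00 kN.
ΣM about B: M_B − 55·2.6 − 35·1 = 0 → M_B = 178.0 kN·m.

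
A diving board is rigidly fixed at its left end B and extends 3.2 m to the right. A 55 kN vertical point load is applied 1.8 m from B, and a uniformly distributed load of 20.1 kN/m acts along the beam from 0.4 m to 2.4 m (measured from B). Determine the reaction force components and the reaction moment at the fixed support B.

B_x = 0, B_y = 95.20 kN, M_B = 155.3 kN·m

Resultant of the distributed load: 20.1 × 2 = 40.2 kN at 1.4 m from B.
ΣF_x = 0: B_x = 0.
ΣF_y = 0: B_y − 55 − 20.1·2 = 0 → B_y = 95.20 kN.
ΣM about B: M_B − 55·1.8 − (20.1·2)·1.4 = 0 → M_B = 155.3 kN·m.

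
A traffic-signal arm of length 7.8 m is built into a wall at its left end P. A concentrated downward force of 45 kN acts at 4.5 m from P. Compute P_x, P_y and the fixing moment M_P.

ΣF_x = 0: P_x = 0.
ΣF_y = 0: P_y − 45 = 0 → P_y = 45.00 kN.
ΣM about P: M_P − 45·4.5 = 0 → M_P = 202.5 kN·m.

P_x = 0, P_y = 45.00 kN, M_P = 202.5 kN·m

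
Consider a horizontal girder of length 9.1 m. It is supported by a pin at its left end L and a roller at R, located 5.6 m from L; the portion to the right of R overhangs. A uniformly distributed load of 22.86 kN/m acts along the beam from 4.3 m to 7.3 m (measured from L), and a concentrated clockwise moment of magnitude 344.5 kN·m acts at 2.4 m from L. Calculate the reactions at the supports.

Resultant of the distributed load: 22.86 × 3 = 68.58 kN at 5.8 m from L.
Moments about L: R_y·5.6 − (22.86·3)·5.8 − 344.5 = 0 → R_y = 742.264/5.6 = 132.547 ≈ 132.5 kN.
ΣF_y = 0: L_y + 132.547 − 22.86·3 = 0 → L_y = -63.97 kN.
ΣF_x = 0: no horizontal applied forces, so L_x = 0.

L_x = 0, L_y = -63.97 kN, R_y = 132.5 kN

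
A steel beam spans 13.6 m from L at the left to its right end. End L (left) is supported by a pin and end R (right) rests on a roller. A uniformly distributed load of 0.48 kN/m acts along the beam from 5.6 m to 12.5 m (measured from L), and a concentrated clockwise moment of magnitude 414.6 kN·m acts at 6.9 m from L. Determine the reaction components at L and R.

Resultant of the distributed load: 0.48 × 6.9 = 3.312 kN at 9.05 m from L.
ΣM about L: R_y·13.6 − (0.48·6.9)·9.05 − 414.6 = 0 → R_y = 444.5736/13.6 = 32.6892 ≈ 32.69 kN.
ΣF_y = 0: L_y + 32.6892 − 0.48·6.9 = 0 → L_y = -29.38 kN.
ΣF_x = 0: no horizontal applied forces, so L_x = 0.

L_x = 0, L_y = -29.38 kN, R_y = 32.69 kN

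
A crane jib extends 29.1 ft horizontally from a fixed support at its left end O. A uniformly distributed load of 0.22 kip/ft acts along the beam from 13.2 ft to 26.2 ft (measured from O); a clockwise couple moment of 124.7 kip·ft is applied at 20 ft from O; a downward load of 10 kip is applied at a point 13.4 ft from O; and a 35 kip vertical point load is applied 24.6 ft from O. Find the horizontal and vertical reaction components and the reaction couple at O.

O_x = 0, O_y = 47.86 kip, M_O = 1176 kip·ft

Resultant of the distributed load: 0.22 × 13 = 2.86 kip at 19.7 ft from O.
ΣF_x = 0: O_x = 0.
ΣF_y = 0: O_y − 0.22·13 − 10 − 35 = 0 → O_y = 47.86 kip.
ΣM about O: M_O − (0.22·13)·19.7 − 124.7 − 10·13.4 − 35·24.6 = 0 → M_O = 1176 kip·ft.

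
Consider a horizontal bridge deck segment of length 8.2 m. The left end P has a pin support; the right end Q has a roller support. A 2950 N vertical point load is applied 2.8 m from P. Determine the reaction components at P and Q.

Taking moments about P: Q_y·8.2 − 2950·2.8 = 0 → Q_y = 8260/8.2 = 1007.32 ≈ 1007 N.
ΣF_y = 0: P_y + 1007.32 − 2950 = 0 → P_y = 1943 N.
ΣF_x = 0: no horizontal applied forces, so P_x = 0.

P_x = 0, P_y = 1943 N, Q_y = 1007 N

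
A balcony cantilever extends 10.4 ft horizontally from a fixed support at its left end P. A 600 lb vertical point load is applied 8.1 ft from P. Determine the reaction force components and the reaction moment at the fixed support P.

ΣF_x = 0: P_x = 0.
ΣF_y = 0: P_y − 600 = 0 → P_y = 600.0 lb.
ΣM about P: M_P − 600·8.1 = 0 → M_P = 4860 lb·ft.

P_x = 0, P_y = 600.0 lb, M_P = 4860 lb·ft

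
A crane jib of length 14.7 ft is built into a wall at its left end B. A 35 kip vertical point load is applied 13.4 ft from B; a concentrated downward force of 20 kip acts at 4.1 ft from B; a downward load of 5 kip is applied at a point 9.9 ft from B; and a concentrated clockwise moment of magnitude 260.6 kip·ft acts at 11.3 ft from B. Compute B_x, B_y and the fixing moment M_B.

ΣF_x = 0: B_x = 0.
ΣF_y = 0: B_y − 35 − 20 − 5 = 0 → B_y = 60.00 kip.
ΣM about B: M_B − 35·13.4 − 20·4.1 − 5·9.9 − 260.6 = 0 → M_B = 861.1 kip·ft.

B_x = 0, B_y = 60.00 kip, M_B = 861.1 kip·ft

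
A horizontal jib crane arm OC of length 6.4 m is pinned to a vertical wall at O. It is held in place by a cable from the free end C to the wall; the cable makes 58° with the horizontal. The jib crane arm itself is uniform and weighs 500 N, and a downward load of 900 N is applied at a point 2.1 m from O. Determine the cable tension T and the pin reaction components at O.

T = 643.0 N, O_x = 340.7 N, O_y = 854.7 N

ΣM about O: T·sin58°·6.4 − 500·3.2 − 900·2.1 = 0 → T = 3490/(6.4·0.848048) = 643.021 ≈ 643.0 N.
ΣF_x = 0: O_x − T·cos58° = 0 → O_x = 643.021 × 0.529919 = 340.7 N.
ΣF_y = 0: O_y + T·sin58° − 500 − 900 = 0 → O_y = 1400 − 643.021 × 0.848048 = 854.7 N.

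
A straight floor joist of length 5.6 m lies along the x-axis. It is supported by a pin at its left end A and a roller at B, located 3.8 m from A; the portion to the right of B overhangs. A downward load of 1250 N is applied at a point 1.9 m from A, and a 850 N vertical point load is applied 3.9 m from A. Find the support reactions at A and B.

A_x = 0, A_y = 602.6 N, B_y = 1497 N

ΣM about A: B_y·3.8 − 1250·1.9 − 850·3.9 = 0 → B_y = 5690/3.8 = 1497.37 ≈ 1497 N.
ΣF_y = 0: A_y + 1497.37 − 1250 − 850 = 0 → A_y = 602.6 N.
ΣF_x = 0: no horizontal applied forces, so A_x = 0.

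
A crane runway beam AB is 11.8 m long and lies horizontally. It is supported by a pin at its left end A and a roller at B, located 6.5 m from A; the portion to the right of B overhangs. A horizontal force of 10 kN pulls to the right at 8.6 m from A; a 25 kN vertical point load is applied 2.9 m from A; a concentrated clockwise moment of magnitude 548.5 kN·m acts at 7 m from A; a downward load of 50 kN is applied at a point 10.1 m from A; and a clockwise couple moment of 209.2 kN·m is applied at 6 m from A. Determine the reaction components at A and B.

Moments about A: B_y·6.5 − 25·2.9 − 548.5 − 50·10.1 − 209.2 = 0 → B_y = 1335.2/6.5 = 205.415 ≈ 205.4 kN.
ΣF_y = 0: A_y + 205.415 − 25 − 50 = 0 → A_y = -130.4 kN.
ΣF_x = 0: A_x + 10 = 0 → A_x = -10.00 kN.

A_x = -10.00 kN, A_y = -130.4 kN, B_y = 205.4 kN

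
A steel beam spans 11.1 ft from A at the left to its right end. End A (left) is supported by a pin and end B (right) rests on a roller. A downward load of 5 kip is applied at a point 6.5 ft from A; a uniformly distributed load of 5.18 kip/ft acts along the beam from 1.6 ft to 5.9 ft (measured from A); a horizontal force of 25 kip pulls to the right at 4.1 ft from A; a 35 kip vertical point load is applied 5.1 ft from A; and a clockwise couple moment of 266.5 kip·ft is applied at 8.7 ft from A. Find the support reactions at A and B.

Resultant of the distributed load: 5.18 × 4.3 = 22.274 kip at 3.75 ft from A.
Taking moments about A: B_y·11.1 − 5·6.5 − (5.18·4.3)·3.75 − 35·5.1 − 266.5 = 0 → B_y = 561.0275/11.1 = 50.543 ≈ 50.54 kip.
ΣF_y = 0: A_y + 50.543 − 5 − 5.18·4.3 − 35 = 0 → A_y = 11.73 kip.
ΣF_x = 0: A_x + 25 = 0 → A_x = -25.00 kip.

A_x = -25.00 kip, A_y = 11.73 kip, B_y = 50.54 kip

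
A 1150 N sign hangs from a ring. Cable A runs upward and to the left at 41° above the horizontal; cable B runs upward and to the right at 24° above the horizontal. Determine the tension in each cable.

ΣF_x = 0: −T_A·cos41° + T_B·cos24° = 0 → T_B = 0.826132·T_A.
ΣF_y = 0: T_A·sin41° + T_B·sin24° = 1150.
Substitute: T_A·(0.656059 + 0.826132·0.406737) = 1150 → T_A = 1159.18 ≈ 1159 N.
Then T_B = 0.826132 × 1159.18 = 957.6 N.

T_A = 1159 N, T_B = 957.6 N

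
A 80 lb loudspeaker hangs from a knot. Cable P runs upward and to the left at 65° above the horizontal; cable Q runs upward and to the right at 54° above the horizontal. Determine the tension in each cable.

ΣF_x = 0: −T_P·cos65° + T_Q·cos54° = 0 → T_Q = 0.719001·T_P.
ΣF_y = 0: T_P·sin65° + T_Q·sin54° = 80.
Substitute: T_P·(0.906308 + 0.719001·0.809017) = 80 → T_P = 53.7637 ≈ 53.76 lb.
Then T_Q = 0.719001 × 53.7637 = 38.66 lb.

T_P = 53.76 lb, T_Q = 38.66 lb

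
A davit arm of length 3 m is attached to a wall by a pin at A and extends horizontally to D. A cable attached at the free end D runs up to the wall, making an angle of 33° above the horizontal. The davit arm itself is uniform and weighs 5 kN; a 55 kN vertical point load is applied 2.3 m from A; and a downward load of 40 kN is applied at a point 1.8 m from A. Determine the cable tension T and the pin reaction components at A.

ΣM about A: T·sin33°·3 − 5·1.5 − 55·2.3 − 40·1.8 = 0 → T = 206/(3·0.544639) = 126.077 ≈ 126.1 kN.
ΣF_x = 0: A_x − T·cos33° = 0 → A_x = 126.077 × 0.838671 = 105.7 kN.
ΣF_y = 0: A_y + T·sin33° − 5 − 55 − 40 = 0 → A_y = 100 − 126.077 × 0.544639 = 31.33 kN.

T = 126.1 kN, A_x = 105.7 kN, A_y = 31.33 kN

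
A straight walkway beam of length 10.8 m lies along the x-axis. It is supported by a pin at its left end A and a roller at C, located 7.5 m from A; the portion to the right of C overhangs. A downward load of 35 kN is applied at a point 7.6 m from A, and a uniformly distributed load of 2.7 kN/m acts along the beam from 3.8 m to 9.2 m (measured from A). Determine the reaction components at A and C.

Resultant of the distributed load: 2.7 × 5.4 = 14.58 kN at 6.5 m from A.
Moments about A: C_y·7.5 − 35·7.6 − (2.7·5.4)·6.5 = 0 → C_y = 360.77/7.5 = 48.1027 ≈ 48.10 kN.
ΣF_y = 0: A_y + 48.1027 − 35 − 2.7·5.4 = 0 → A_y = 1.477 kN.
ΣF_x = 0: no horizontal applied forces, so A_x = 0.

A_x = 0, A_y = 1.477 kN, C_y = 48.10 kN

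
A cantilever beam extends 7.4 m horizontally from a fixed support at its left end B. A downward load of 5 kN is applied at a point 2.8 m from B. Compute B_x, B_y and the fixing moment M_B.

B_x = 0, B_y = 5.000 kN, M_B = 14.00 kN·m

ΣF_x = 0: B_x = 0.
ΣF_y = 0: B_y − 5 = 0 → B_y = 5.000 kN.
ΣM about B: M_B − 5·2.8 = 0 → M_B = 14.00 kN·m.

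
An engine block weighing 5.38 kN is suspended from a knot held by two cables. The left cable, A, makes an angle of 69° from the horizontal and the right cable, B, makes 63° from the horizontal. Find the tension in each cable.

ΣF_x = 0: −T_A·cos69° + T_B·cos63° = 0 → T_B = 0.789373·T_A.
ΣF_y = 0: T_A·sin69° + T_B·sin63° = 5.38.
Substitute: T_A·(0.93358 + 0.789373·0.891007) = 5.38 → T_A = 3.28667 ≈ 3.287 kN.
Then T_B = 0.789373 × 3.28667 = 2.594 kN.

T_A = 3.287 kN, T_B = 2.594 kN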